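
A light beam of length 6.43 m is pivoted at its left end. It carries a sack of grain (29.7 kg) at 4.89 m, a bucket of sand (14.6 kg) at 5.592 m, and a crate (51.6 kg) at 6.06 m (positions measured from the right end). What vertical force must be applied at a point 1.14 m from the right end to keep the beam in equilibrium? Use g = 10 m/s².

F ≈ 146 N

About the left end:
Sack of grain: 29.7 × 10 = 297 N down at 4.89 m → arm 1.54 m, τ = 297 × 1.54 = 457.4 N·m clockwise.
Bucket of sand: 14.6 × 10 = 146 N down at 5.592 m → arm 0.838 m, τ = 146 × 0.838 = 122.3 N·m clockwise.
Crate: 51.6 × 10 = 516 N down at 6.06 m → arm 0.37 m, τ = 516 × 0.37 = 190.9 N·m clockwise.
Net moment of the loads = 770.6 N·m clockwise.
The upward force F acts at a point 1.14 m from the right end, arm 5.29 m, giving F × 5.29 counterclockwise.
For rotational equilibrium, F × 5.29 = 770.6, so F = 770.6 / 5.29 = 146 N.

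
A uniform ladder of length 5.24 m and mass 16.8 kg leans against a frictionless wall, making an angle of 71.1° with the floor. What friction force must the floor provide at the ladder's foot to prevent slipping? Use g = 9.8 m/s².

f ≈ 28.2 N

Choose the foot of the ladder as the axis so the floor normal and friction both act there and drop out.
Ladder weight 16.8×9.8 = 164.6 N acts at 2.62 m along the ladder; its horizontal arm is 2.62·cos71.1° = 0.8487 m → τ = 139.7 N·m clockwise.
Wall normal N acts horizontally at the top; its moment arm is the height L sinθ = 5.24·sin71.1° = 4.957 m, counterclockwise.
Setting net torque to zero: N × 4.957 = 139.7 → N = 28.2 N.
ΣFx = 0: friction at the foot balances the wall's push, so f = N_wall = 28.2 N.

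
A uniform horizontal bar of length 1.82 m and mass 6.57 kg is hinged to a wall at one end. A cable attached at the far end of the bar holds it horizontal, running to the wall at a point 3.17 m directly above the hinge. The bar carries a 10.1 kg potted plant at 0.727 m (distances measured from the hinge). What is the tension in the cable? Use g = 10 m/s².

Sum moments about the hinge (the unknown hinge reaction has zero arm there).
Beam weight: 6.57 × 10 = 65.7 N down at 0.91 m → arm 0.91 m, τ = 65.7 × 0.91 = 59.79 N·m clockwise.
Potted plant: 10.1 × 10 = 101 N down at 0.727 m → arm 0.727 m, τ = 101 × 0.727 = 73.43 N·m clockwise.
Total clockwise load moment = 133.2 N·m.
The cable tension T acts at 1.82 m; only its component perpendicular to the bar, T sinθ, produces torque. sinθ = h/√(h²+d²) = 3.17/√(3.17²+1.82²) = 0.8672.
Στ = 0 ⇒ T × 1.82 × 0.8672 = 133.2 ⇒ T = 133.2 / 1.578 = 84.4 N.

T ≈ 84.4 N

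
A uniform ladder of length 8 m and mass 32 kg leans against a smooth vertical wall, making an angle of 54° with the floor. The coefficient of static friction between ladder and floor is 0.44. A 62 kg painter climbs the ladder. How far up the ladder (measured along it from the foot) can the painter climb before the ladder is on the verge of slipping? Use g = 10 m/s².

d ≈ 5.28 m

Sum moments about the foot of the ladder (the floor normal and friction both act there and drop out).
Ladder weight 32×10 = 320 N acts at 4 m along the ladder; its horizontal arm is 4·cos54° = 2.351 m → τ = 752.3 N·m clockwise.
Painter weight 62×10 = 620 N at distance d → arm d·cos54° → τ = 620·d·0.5878 clockwise.
Wall normal N at the top has arm L sinθ = 6.472 m counterclockwise, so Στ = 0 gives N·6.472 = 752.3 + 364.4·d.
ΣFy = 0 ⇒ N_floor = 940 N, so the maximum friction is μ_s·N_floor = 0.44×940 = 413.6 N. ΣFx = 0 ⇒ N_wall = f, so at the slipping point N = 413.6 N.
Substituting: 413.6×6.472 = 752.3 + 364.4·d ⇒ d = (2677 − 752.3) / 364.4 = 5.28 m.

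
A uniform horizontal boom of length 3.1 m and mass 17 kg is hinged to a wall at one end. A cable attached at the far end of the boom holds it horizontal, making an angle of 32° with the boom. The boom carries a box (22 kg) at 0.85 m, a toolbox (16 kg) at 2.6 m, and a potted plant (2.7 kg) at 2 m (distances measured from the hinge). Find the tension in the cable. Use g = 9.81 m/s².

T ≈ 550 N

Sum moments about the hinge (the unknown hinge reaction has zero arm there).
Beam weight: 17 × 9.81 = 166.8 N down at 1.55 m → arm 1.55 m, τ = 166.8 × 1.55 = 258.5 N·m clockwise.
Box: 22 × 9.81 = 215.8 N down at 0.85 m → arm 0.85 m, τ = 215.8 × 0.85 = 183.4 N·m clockwise.
Toolbox: 16 × 9.81 = 157 N down at 2.6 m → arm 2.6 m, τ = 157 × 2.6 = 408.2 N·m clockwise.
Potted plant: 2.7 × 9.81 = 26.49 N down at 2 m → arm 2 m, τ = 26.49 × 2 = 52.98 N·m clockwise.
Total clockwise load moment = 903.1 N·m.
The cable tension T acts at 3.1 m; only its component perpendicular to the boom, T sinθ, produces torque. sin 32° = 0.5299.
Balancing moments: T × 3.1 × 0.5299 = 903.1, giving T = 903.1 / 1.643 = 550 N.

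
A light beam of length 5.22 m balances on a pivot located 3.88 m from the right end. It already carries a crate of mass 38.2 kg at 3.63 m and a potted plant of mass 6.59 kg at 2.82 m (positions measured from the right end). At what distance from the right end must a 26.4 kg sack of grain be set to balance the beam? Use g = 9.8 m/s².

x ≈ 4.51 m from the right end

About the pivot (at 3.88 m from the right end):
Crate: 38.2 × 9.8 = 374.4 N down at 3.63 m → arm 0.25 m, τ = 374.4 × 0.25 = 93.6 N·m clockwise.
Potted plant: 6.59 × 9.8 = 64.58 N down at 2.82 m → arm 1.06 m, τ = 64.58 × 1.06 = 68.45 N·m clockwise.
Net moment of existing loads = 162.1 N·m clockwise.
The sack of grain weighs 26.4 × 9.8 = 258.7 N and must supply an equal counterclockwise moment, so its lever arm about the pivot is 162.1 / 258.7 = 0.627 m.
That puts it at 3.88 + 0.627 = 4.51 m from the right end.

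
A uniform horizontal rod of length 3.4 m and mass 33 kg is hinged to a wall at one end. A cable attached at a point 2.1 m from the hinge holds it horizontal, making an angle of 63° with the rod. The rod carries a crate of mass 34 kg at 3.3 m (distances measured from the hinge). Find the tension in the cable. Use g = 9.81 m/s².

T ≈ 882 N

Taking torques about the hinge:
Beam weight: 33 × 9.81 = 323.7 N down at 1.7 m → arm 1.7 m, τ = 323.7 × 1.7 = 550.3 N·m clockwise.
Crate: 34 × 9.81 = 333.5 N down at 3.3 m → arm 3.3 m, τ = 333.5 × 3.3 = 1101 N·m clockwise.
Total clockwise load moment = 1651 N·m.
The cable tension T acts at 2.1 m; only its component perpendicular to the rod, T sinθ, produces torque. sin 63° = 0.891.
Στ = 0 ⇒ T × 2.1 × 0.891 = 1651 ⇒ T = 1651 / 1.871 = 882 N.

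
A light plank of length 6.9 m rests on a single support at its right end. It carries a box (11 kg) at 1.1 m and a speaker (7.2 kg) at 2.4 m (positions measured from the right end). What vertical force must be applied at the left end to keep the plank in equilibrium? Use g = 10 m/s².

Sum moments about the right end (the unknown pivot reaction has zero arm there).
Box: 11 × 10 = 110 N down at 1.1 m → arm 1.1 m, τ = 110 × 1.1 = 121 N·m counterclockwise.
Speaker: 7.2 × 10 = 72 N down at 2.4 m → arm 2.4 m, τ = 72 × 2.4 = 172.8 N·m counterclockwise.
Net moment of the loads = 293.8 N·m counterclockwise.
The upward force F acts at the left end, arm 6.9 m, giving F × 6.9 clockwise.
For rotational equilibrium, F × 6.9 = 293.8, so F = 293.8 / 6.9 = 42.6 N.

F ≈ 42.6 N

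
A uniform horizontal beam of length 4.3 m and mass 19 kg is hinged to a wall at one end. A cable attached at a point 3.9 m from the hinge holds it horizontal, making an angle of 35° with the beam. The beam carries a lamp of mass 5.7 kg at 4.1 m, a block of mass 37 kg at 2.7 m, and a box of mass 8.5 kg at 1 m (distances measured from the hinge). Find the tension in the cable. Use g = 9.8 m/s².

T ≈ 756 N

Choose the hinge as the axis so the unknown hinge reaction has zero arm there.
Beam weight: 19 × 9.8 = 186.2 N down at 2.15 m → arm 2.15 m, τ = 186.2 × 2.15 = 400.3 N·m clockwise.
Lamp: 5.7 × 9.8 = 55.86 N down at 4.1 m → arm 4.1 m, τ = 55.86 × 4.1 = 229 N·m clockwise.
Block: 37 × 9.8 = 362.6 N down at 2.7 m → arm 2.7 m, τ = 362.6 × 2.7 = 979 N·m clockwise.
Box: 8.5 × 9.8 = 83.3 N down at 1 m → arm 1 m, τ = 83.3 × 1 = 83.3 N·m clockwise.
Total clockwise load moment = 1692 N·m.
The cable tension T acts at 3.9 m; only its component perpendicular to the beam, T sinθ, produces torque. sin 35° = 0.5736.
For rotational equilibrium, T × 3.9 × 0.5736 = 1692, so T = 1692 / 2.237 = 756 N.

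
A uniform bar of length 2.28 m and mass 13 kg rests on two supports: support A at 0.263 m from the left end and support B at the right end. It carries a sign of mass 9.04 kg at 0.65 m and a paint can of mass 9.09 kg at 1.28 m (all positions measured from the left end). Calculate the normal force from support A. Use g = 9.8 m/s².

About support B:
Beam weight: 13 × 9.8 = 127.4 N down at 1.14 m → arm 1.14 m, τ = 127.4 × 1.14 = 145.2 N·m counterclockwise.
Sign: 9.04 × 9.8 = 88.59 N down at 0.65 m → arm 1.63 m, τ = 88.59 × 1.63 = 144.4 N·m counterclockwise.
Paint can: 9.09 × 9.8 = 89.08 N down at 1.28 m → arm 1 m, τ = 89.08 × 1 = 89.08 N·m counterclockwise.
Net load moment about support B = 378.7 N·m counterclockwise.
Reaction R at support A is upward at 0.263 m, arm 2.017 m → moment R × 2.017 clockwise.
Στ = 0 ⇒ R × 2.017 = 378.7 ⇒ R = 188 N.

R_A ≈ 188 N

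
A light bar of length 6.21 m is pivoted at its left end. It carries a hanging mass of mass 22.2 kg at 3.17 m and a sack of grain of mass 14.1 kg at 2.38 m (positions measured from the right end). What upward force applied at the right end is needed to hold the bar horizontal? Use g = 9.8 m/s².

F ≈ 192 N

Take moments about the left end.
Hanging mass: 22.2 × 9.8 = 217.6 N down at 3.17 m → arm 3.04 m, τ = 217.6 × 3.04 = 661.5 N·m clockwise.
Sack of grain: 14.1 × 9.8 = 138.2 N down at 2.38 m → arm 3.83 m, τ = 138.2 × 3.83 = 529.3 N·m clockwise.
Net moment of the loads = 1191 N·m clockwise.
The upward force F acts at the right end, arm 6.21 m, giving F × 6.21 counterclockwise.
Balancing moments: F × 6.21 = 1191, giving F = 1191 / 6.21 = 192 N.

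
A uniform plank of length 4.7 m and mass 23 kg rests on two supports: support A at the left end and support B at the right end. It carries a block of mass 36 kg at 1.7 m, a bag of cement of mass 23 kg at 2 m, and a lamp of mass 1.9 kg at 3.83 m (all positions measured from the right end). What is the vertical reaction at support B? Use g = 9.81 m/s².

R_B ≈ 471 N

Take moments about support A.
Beam weight: 23 × 9.81 = 225.6 N down at 2.35 m → arm 2.35 m, τ = 225.6 × 2.35 = 530.2 N·m clockwise.
Block: 36 × 9.81 = 353.2 N down at 1.7 m → arm 3 m, τ = 353.2 × 3 = 1060 N·m clockwise.
Bag of cement: 23 × 9.81 = 225.6 N down at 2 m → arm 2.7 m, τ = 225.6 × 2.7 = 609.1 N·m clockwise.
Lamp: 1.9 × 9.81 = 18.64 N down at 3.83 m → arm 0.87 m, τ = 18.64 × 0.87 = 16.22 N·m clockwise.
Net load moment about support A = 2216 N·m clockwise.
Reaction R at support B is upward at 0 m, arm 4.7 m → moment R × 4.7 counterclockwise.
Setting net torque to zero: R × 4.7 = 2216 → R = 471 N.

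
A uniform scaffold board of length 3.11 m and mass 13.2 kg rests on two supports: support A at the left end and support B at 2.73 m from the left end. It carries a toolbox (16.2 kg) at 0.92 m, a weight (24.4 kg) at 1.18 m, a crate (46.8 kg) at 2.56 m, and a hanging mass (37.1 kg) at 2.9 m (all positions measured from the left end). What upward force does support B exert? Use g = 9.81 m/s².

R_B ≈ 1050 N

Sum moments about support A (its reaction then has zero moment arm).
Beam weight: 13.2 × 9.81 = 129.5 N down at 1.555 m → arm 1.555 m, τ = 129.5 × 1.555 = 201.4 N·m clockwise.
Toolbox: 16.2 × 9.81 = 158.9 N down at 0.92 m → arm 0.92 m, τ = 158.9 × 0.92 = 146.2 N·m clockwise.
Weight: 24.4 × 9.81 = 239.4 N down at 1.18 m → arm 1.18 m, τ = 239.4 × 1.18 = 282.5 N·m clockwise.
Crate: 46.8 × 9.81 = 459.1 N down at 2.56 m → arm 2.56 m, τ = 459.1 × 2.56 = 1175 N·m clockwise.
Hanging mass: 37.1 × 9.81 = 364 N down at 2.9 m → arm 2.9 m, τ = 364 × 2.9 = 1056 N·m clockwise.
Net load moment about support A = 2861 N·m clockwise.
Reaction R at support B is upward at 2.73 m, arm 2.73 m → moment R × 2.73 counterclockwise.
Στ = 0 ⇒ R × 2.73 = 2861 ⇒ R = 1050 N.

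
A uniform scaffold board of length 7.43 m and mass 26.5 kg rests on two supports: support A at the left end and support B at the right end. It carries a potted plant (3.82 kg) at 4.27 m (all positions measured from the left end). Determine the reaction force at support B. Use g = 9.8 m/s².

About support A:
Beam weight: 26.5 × 9.8 = 259.7 N down at 3.715 m → arm 3.715 m, τ = 259.7 × 3.715 = 964.8 N·m clockwise.
Potted plant: 3.82 × 9.8 = 37.44 N down at 4.27 m → arm 4.27 m, τ = 37.44 × 4.27 = 159.9 N·m clockwise.
Net load moment about support A = 1125 N·m clockwise.
Reaction R at support B is upward at 7.43 m, arm 7.43 m → moment R × 7.43 counterclockwise.
Balancing moments: R × 7.43 = 1125, giving R = 151 N.

R_B ≈ 151 N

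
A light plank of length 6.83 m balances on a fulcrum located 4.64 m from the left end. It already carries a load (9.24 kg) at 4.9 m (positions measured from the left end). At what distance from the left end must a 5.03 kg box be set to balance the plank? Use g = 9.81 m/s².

Taking torques about the fulcrum (at 4.64 m from the left end):
Load: 9.24 × 9.81 = 90.64 N down at 4.9 m → arm 0.26 m, τ = 90.64 × 0.26 = 23.57 N·m clockwise.
Net moment of existing loads = 23.57 N·m clockwise.
The box weighs 5.03 × 9.81 = 49.34 N and must supply an equal counterclockwise moment, so its lever arm about the fulcrum is 23.57 / 49.34 = 0.478 m.
That puts it at 4.64 − 0.478 = 4.16 m from the left end.

x ≈ 4.16 m from the left end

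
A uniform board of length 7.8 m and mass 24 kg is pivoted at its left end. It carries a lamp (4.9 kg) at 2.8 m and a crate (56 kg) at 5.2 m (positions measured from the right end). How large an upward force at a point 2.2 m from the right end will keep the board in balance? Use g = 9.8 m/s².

F ≈ 461 N

About the left end:
Beam weight: 24 × 9.8 = 235.2 N down at 3.9 m → arm 3.9 m, τ = 235.2 × 3.9 = 917.3 N·m clockwise.
Lamp: 4.9 × 9.8 = 48.02 N down at 2.8 m → arm 5 m, τ = 48.02 × 5 = 240.1 N·m clockwise.
Crate: 56 × 9.8 = 548.8 N down at 5.2 m → arm 2.6 m, τ = 548.8 × 2.6 = 1427 N·m clockwise.
Net moment of the loads = 2584 N·m clockwise.
The upward force F acts at a point 2.2 m from the right end, arm 5.6 m, giving F × 5.6 counterclockwise.
Setting net torque to zero: F × 5.6 = 2584 → F = 2584 / 5.6 = 461 N.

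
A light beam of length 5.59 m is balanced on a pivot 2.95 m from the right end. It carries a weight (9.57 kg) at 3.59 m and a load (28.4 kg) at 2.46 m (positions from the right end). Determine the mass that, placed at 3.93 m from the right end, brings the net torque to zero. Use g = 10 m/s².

Sum moments about the pivot (at 2.95 m from the right end) (the support reaction has zero arm there).
Weight: 9.57 × 10 = 95.7 N down at 3.59 m → arm 0.64 m, τ = 95.7 × 0.64 = 61.25 N·m counterclockwise.
Load: 28.4 × 10 = 284 N down at 2.46 m → arm 0.49 m, τ = 284 × 0.49 = 139.2 N·m clockwise.
Net moment of known loads = 77.95 N·m clockwise.
An unknown mass m at 3.93 m has arm 0.98 m; its moment is m·g·0.98 counterclockwise.
Στ = 0 ⇒ m × 10 × 0.98 = 77.95 ⇒ m = 77.95 / (10 × 0.98) = 7.95 kg.

m ≈ 7.95 kg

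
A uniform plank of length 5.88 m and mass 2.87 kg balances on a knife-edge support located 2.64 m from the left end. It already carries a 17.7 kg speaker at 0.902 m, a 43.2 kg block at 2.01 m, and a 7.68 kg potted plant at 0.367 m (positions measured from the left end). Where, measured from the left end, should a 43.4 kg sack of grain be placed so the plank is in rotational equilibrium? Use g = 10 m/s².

x ≈ 4.36 m from the left end

Choose the knife-edge support (at 2.64 m from the left end) as the axis so the support reaction has zero arm there.
Beam weight: 2.87 × 10 = 28.7 N down at 2.94 m → arm 0.3 m, τ = 28.7 × 0.3 = 8.61 N·m clockwise.
Speaker: 17.7 × 10 = 177 N down at 0.902 m → arm 1.738 m, τ = 177 × 1.738 = 307.6 N·m counterclockwise.
Block: 43.2 × 10 = 432 N down at 2.01 m → arm 0.63 m, τ = 432 × 0.63 = 272.2 N·m counterclockwise.
Potted plant: 7.68 × 10 = 76.8 N down at 0.367 m → arm 2.273 m, τ = 76.8 × 2.273 = 174.6 N·m counterclockwise.
Net moment of existing loads = 745.8 N·m counterclockwise.
The sack of grain weighs 43.4 × 10 = 434 N and must supply an equal clockwise moment, so its lever arm about the knife-edge support is 745.8 / 434 = 1.72 m.
That puts it at 2.64 + 1.72 = 4.36 m from the left end.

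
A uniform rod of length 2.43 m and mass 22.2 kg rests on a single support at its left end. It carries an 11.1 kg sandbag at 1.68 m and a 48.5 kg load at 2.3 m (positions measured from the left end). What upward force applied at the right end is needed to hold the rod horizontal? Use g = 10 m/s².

F ≈ 647 N

Choose the left end as the axis so the unknown pivot reaction has zero arm there.
Beam weight: 22.2 × 10 = 222 N down at 1.215 m → arm 1.215 m, τ = 222 × 1.215 = 269.7 N·m clockwise.
Sandbag: 11.1 × 10 = 111 N down at 1.68 m → arm 1.68 m, τ = 111 × 1.68 = 186.5 N·m clockwise.
Load: 48.5 × 10 = 485 N down at 2.3 m → arm 2.3 m, τ = 485 × 2.3 = 1116 N·m clockwise.
Net moment of the loads = 1572 N·m clockwise.
The upward force F acts at the right end, arm 2.43 m, giving F × 2.43 counterclockwise.
For rotational equilibrium, F × 2.43 = 1572, so F = 1572 / 2.43 = 647 N.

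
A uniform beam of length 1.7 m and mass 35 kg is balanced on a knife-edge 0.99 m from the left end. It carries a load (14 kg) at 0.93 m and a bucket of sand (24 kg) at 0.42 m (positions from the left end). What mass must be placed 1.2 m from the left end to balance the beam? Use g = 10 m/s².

m ≈ 92.5 kg

Choose the knife-edge (at 0.99 m from the left end) as the axis so the support reaction has zero arm there.
Beam weight: 35 × 10 = 350 N down at 0.85 m → arm 0.14 m, τ = 350 × 0.14 = 49 N·m counterclockwise.
Load: 14 × 10 = 140 N down at 0.93 m → arm 0.06 m, τ = 140 × 0.06 = 8.4 N·m counterclockwise.
Bucket of sand: 24 × 10 = 240 N down at 0.42 m → arm 0.57 m, τ = 240 × 0.57 = 136.8 N·m counterclockwise.
Net moment of known loads = 194.2 N·m counterclockwise.
An unknown mass m at 1.2 m has arm 0.21 m; its moment is m·g·0.21 clockwise.
Balancing moments: m × 10 × 0.21 = 194.2, giving m = 194.2 / (10 × 0.21) = 92.5 kg.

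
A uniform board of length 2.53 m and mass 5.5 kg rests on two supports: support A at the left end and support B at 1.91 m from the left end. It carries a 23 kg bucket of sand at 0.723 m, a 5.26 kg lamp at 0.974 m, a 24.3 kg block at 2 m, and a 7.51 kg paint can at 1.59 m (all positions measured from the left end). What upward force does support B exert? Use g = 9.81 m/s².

R_B ≈ 458 N

Take moments about support A.
Beam weight: 5.5 × 9.81 = 53.96 N down at 1.265 m → arm 1.265 m, τ = 53.96 × 1.265 = 68.26 N·m clockwise.
Bucket of sand: 23 × 9.81 = 225.6 N down at 0.723 m → arm 0.723 m, τ = 225.6 × 0.723 = 163.1 N·m clockwise.
Lamp: 5.26 × 9.81 = 51.6 N down at 0.974 m → arm 0.974 m, τ = 51.6 × 0.974 = 50.26 N·m clockwise.
Block: 24.3 × 9.81 = 238.4 N down at 2 m → arm 2 m, τ = 238.4 × 2 = 476.8 N·m clockwise.
Paint can: 7.51 × 9.81 = 73.67 N down at 1.59 m → arm 1.59 m, τ = 73.67 × 1.59 = 117.1 N·m clockwise.
Net load moment about support A = 875.5 N·m clockwise.
Reaction R at support B is upward at 1.91 m, arm 1.91 m → moment R × 1.91 counterclockwise.
For rotational equilibrium, R × 1.91 = 875.5, so R = 458 N.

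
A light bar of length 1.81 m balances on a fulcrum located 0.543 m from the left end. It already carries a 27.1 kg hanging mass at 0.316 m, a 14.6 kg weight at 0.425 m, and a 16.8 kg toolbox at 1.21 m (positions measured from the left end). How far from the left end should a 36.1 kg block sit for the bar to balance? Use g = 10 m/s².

Take moments about the fulcrum (at 0.543 m from the left end).
Hanging mass: 27.1 × 10 = 271 N down at 0.316 m → arm 0.227 m, τ = 271 × 0.227 = 61.52 N·m counterclockwise.
Weight: 14.6 × 10 = 146 N down at 0.425 m → arm 0.118 m, τ = 146 × 0.118 = 17.23 N·m counterclockwise.
Toolbox: 16.8 × 10 = 168 N down at 1.21 m → arm 0.667 m, τ = 168 × 0.667 = 112.1 N·m clockwise.
Net moment of existing loads = 33.35 N·m clockwise.
The block weighs 36.1 × 10 = 361 N and must supply an equal counterclockwise moment, so its lever arm about the fulcrum is 33.35 / 361 = 0.0924 m.
That puts it at 0.543 − 0.0924 = 0.451 m from the left end.

x ≈ 0.451 m from the left end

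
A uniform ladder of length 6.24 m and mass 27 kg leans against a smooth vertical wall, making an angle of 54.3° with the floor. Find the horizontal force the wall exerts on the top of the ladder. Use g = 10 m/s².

Sum moments about the foot of the ladder (the floor normal and friction both act there and drop out).
Ladder weight 27×10 = 270 N acts at 3.12 m along the ladder; its horizontal arm is 3.12·cos54.3° = 1.821 m → τ = 491.7 N·m clockwise.
Wall normal N acts horizontally at the top; its moment arm is the height L sinθ = 6.24·sin54.3° = 5.067 m, counterclockwise.
For rotational equilibrium, N × 5.067 = 491.7, so N = 97 N.

N_wall ≈ 97 N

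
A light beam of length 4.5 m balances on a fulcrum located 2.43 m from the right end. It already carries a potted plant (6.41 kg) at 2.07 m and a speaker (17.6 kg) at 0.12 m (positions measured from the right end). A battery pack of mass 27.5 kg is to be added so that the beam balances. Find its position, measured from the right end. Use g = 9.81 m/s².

Choose the fulcrum (at 2.43 m from the right end) as the axis so the support reaction has zero arm there.
Potted plant: 6.41 × 9.81 = 62.88 N down at 2.07 m → arm 0.36 m, τ = 62.88 × 0.36 = 22.64 N·m clockwise.
Speaker: 17.6 × 9.81 = 172.7 N down at 0.12 m → arm 2.31 m, τ = 172.7 × 2.31 = 398.9 N·m clockwise.
Net moment of existing loads = 421.5 N·m clockwise.
The battery pack weighs 27.5 × 9.81 = 269.8 N and must supply an equal counterclockwise moment, so its lever arm about the fulcrum is 421.5 / 269.8 = 1.56 m.
That puts it at 2.43 + 1.56 = 3.99 m from the right end.

x ≈ 3.99 m from the right end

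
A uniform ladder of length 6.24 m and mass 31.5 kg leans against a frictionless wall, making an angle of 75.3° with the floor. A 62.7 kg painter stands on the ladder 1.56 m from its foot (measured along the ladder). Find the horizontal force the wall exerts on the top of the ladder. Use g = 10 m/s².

N_wall ≈ 82.4 N

Take moments about the foot of the ladder.
Ladder weight 31.5×10 = 315 N acts at 3.12 m along the ladder; its horizontal arm is 3.12·cos75.3° = 0.7917 m → τ = 249.4 N·m clockwise.
Painter: 62.7×10 = 627 N at 1.56 m → arm 0.3959 m → τ = 248.2 N·m clockwise.
Wall normal N acts horizontally at the top; its moment arm is the height L sinθ = 6.24·sin75.3° = 6.036 m, counterclockwise.
Setting net torque to zero: N × 6.036 = 497.6 → N = 82.4 N.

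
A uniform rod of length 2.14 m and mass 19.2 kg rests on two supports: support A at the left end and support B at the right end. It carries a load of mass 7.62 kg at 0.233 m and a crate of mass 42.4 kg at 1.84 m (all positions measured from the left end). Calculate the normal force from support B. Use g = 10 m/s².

About support A:
Beam weight: 19.2 × 10 = 192 N down at 1.07 m → arm 1.07 m, τ = 192 × 1.07 = 205.4 N·m clockwise.
Load: 7.62 × 10 = 76.2 N down at 0.233 m → arm 0.233 m, τ = 76.2 × 0.233 = 17.75 N·m clockwise.
Crate: 42.4 × 10 = 424 N down at 1.84 m → arm 1.84 m, τ = 424 × 1.84 = 780.2 N·m clockwise.
Net load moment about support A = 1003 N·m clockwise.
Reaction R at support B is upward at 2.14 m, arm 2.14 m → moment R × 2.14 counterclockwise.
Στ = 0 ⇒ R × 2.14 = 1003 ⇒ R = 469 N.

R_B ≈ 469 N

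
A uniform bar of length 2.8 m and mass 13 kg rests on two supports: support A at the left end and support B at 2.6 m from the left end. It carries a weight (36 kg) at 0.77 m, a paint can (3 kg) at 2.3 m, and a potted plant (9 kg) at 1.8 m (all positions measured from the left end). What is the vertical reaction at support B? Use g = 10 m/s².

R_B ≈ 265 N

About support A:
Beam weight: 13 × 10 = 130 N down at 1.4 m → arm 1.4 m, τ = 130 × 1.4 = 182 N·m clockwise.
Weight: 36 × 10 = 360 N down at 0.77 m → arm 0.77 m, τ = 360 × 0.77 = 277.2 N·m clockwise.
Paint can: 3 × 10 = 30 N down at 2.3 m → arm 2.3 m, τ = 30 × 2.3 = 69 N·m clockwise.
Potted plant: 9 × 10 = 90 N down at 1.8 m → arm 1.8 m, τ = 90 × 1.8 = 162 N·m clockwise.
Net load moment about support A = 690.2 N·m clockwise.
Reaction R at support B is upward at 2.6 m, arm 2.6 m → moment R × 2.6 counterclockwise.
For rotational equilibrium, R × 2.6 = 690.2, so R = 265 N.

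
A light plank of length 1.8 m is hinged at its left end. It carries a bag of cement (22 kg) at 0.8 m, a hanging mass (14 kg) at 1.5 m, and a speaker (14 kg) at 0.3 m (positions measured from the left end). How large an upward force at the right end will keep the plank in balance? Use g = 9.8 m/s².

F ≈ 233 N

Choose the left end as the axis so the unknown pivot reaction has zero arm there.
Bag of cement: 22 × 9.8 = 215.6 N down at 0.8 m → arm 0.8 m, τ = 215.6 × 0.8 = 172.5 N·m clockwise.
Hanging mass: 14 × 9.8 = 137.2 N down at 1.5 m → arm 1.5 m, τ = 137.2 × 1.5 = 205.8 N·m clockwise.
Speaker: 14 × 9.8 = 137.2 N down at 0.3 m → arm 0.3 m, τ = 137.2 × 0.3 = 41.16 N·m clockwise.
Net moment of the loads = 419.5 N·m clockwise.
The upward force F acts at the right end, arm 1.8 m, giving F × 1.8 counterclockwise.
Στ = 0 ⇒ F × 1.8 = 419.5 ⇒ F = 419.5 / 1.8 = 233 N.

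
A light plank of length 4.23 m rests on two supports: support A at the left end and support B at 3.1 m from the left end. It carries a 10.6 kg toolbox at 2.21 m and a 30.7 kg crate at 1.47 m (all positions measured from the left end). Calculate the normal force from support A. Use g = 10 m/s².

Choose support B as the axis so its reaction then has zero moment arm.
Toolbox: 10.6 × 10 = 106 N down at 2.21 m → arm 0.89 m, τ = 106 × 0.89 = 94.34 N·m counterclockwise.
Crate: 30.7 × 10 = 307 N down at 1.47 m → arm 1.63 m, τ = 307 × 1.63 = 500.4 N·m counterclockwise.
Net load moment about support B = 594.7 N·m counterclockwise.
Reaction R at support A is upward at 0 m, arm 3.1 m → moment R × 3.1 clockwise.
Στ = 0 ⇒ R × 3.1 = 594.7 ⇒ R = 192 N.

R_A ≈ 192 N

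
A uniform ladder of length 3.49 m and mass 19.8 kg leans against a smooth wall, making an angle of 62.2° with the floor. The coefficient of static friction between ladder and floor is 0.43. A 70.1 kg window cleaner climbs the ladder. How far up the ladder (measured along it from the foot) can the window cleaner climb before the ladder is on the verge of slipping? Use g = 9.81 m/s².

d ≈ 3.16 m

Sum moments about the foot of the ladder (the floor normal and friction both act there and drop out).
Ladder weight 19.8×9.81 = 194.2 N acts at 1.745 m along the ladder; its horizontal arm is 1.745·cos62.2° = 0.8138 m → τ = 158 N·m clockwise.
Window cleaner weight 70.1×9.81 = 687.7 N at distance d → arm d·cos62.2° → τ = 687.7·d·0.4664 clockwise.
Wall normal N at the top has arm L sinθ = 3.087 m counterclockwise, so Στ = 0 gives N·3.087 = 158 + 320.7·d.
ΣFy = 0 ⇒ N_floor = 881.9 N, so the maximum friction is μ_s·N_floor = 0.43×881.9 = 379.2 N. ΣFx = 0 ⇒ N_wall = f, so at the slipping point N = 379.2 N.
Substituting: 379.2×3.087 = 158 + 320.7·d ⇒ d = (1171 − 158) / 320.7 = 3.16 m.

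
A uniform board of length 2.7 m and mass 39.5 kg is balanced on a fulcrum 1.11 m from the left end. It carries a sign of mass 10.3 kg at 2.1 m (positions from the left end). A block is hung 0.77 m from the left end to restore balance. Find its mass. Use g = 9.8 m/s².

m ≈ 57.9 kg

Taking torques about the fulcrum (at 1.11 m from the left end):
Beam weight: 39.5 × 9.8 = 387.1 N down at 1.35 m → arm 0.24 m, τ = 387.1 × 0.24 = 92.9 N·m clockwise.
Sign: 10.3 × 9.8 = 100.9 N down at 2.1 m → arm 0.99 m, τ = 100.9 × 0.99 = 99.89 N·m clockwise.
Net moment of known loads = 192.8 N·m clockwise.
An unknown mass m at 0.77 m has arm 0.34 m; its moment is m·g·0.34 counterclockwise.
Setting net torque to zero: m × 9.8 × 0.34 = 192.8 → m = 192.8 / (9.8 × 0.34) = 57.9 kg.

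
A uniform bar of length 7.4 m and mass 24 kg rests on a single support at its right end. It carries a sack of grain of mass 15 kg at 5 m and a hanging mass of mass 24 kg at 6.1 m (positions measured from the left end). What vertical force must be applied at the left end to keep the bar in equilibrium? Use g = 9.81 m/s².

About the right end:
Beam weight: 24 × 9.81 = 235.4 N down at 3.7 m → arm 3.7 m, τ = 235.4 × 3.7 = 871 N·m counterclockwise.
Sack of grain: 15 × 9.81 = 147.2 N down at 5 m → arm 2.4 m, τ = 147.2 × 2.4 = 353.3 N·m counterclockwise.
Hanging mass: 24 × 9.81 = 235.4 N down at 6.1 m → arm 1.3 m, τ = 235.4 × 1.3 = 306 N·m counterclockwise.
Net moment of the loads = 1530 N·m counterclockwise.
The upward force F acts at the left end, arm 7.4 m, giving F × 7.4 clockwise.
For rotational equilibrium, F × 7.4 = 1530, so F = 1530 / 7.4 = 207 N.

F ≈ 207 N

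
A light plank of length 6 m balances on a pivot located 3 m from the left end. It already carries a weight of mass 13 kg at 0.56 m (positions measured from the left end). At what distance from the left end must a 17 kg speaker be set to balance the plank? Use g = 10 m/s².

x ≈ 4.87 m from the left end

About the pivot (at 3 m from the left end):
Weight: 13 × 10 = 130 N down at 0.56 m → arm 2.44 m, τ = 130 × 2.44 = 317.2 N·m counterclockwise.
Net moment of existing loads = 317.2 N·m counterclockwise.
The speaker weighs 17 × 10 = 170 N and must supply an equal clockwise moment, so its lever arm about the pivot is 317.2 / 170 = 1.87 m.
That puts it at 3 + 1.87 = 4.87 m from the left end.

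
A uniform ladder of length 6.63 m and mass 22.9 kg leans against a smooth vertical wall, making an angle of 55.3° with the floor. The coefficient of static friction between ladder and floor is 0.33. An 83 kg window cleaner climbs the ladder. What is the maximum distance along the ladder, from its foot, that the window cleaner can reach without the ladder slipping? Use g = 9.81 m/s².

d ≈ 3.12 m

About the foot of the ladder:
Ladder weight 22.9×9.81 = 224.6 N acts at 3.315 m along the ladder; its horizontal arm is 3.315·cos55.3° = 1.887 m → τ = 423.8 N·m clockwise.
Window cleaner weight 83×9.81 = 814.2 N at distance d → arm d·cos55.3° → τ = 814.2·d·0.5693 clockwise.
Wall normal N at the top has arm L sinθ = 5.451 m counterclockwise, so Στ = 0 gives N·5.451 = 423.8 + 463.5·d.
ΣFy = 0 ⇒ N_floor = 1039 N, so the maximum friction is μ_s·N_floor = 0.33×1039 = 342.9 N. ΣFx = 0 ⇒ N_wall = f, so at the slipping point N = 342.9 N.
Substituting: 342.9×5.451 = 423.8 + 463.5·d ⇒ d = (1869 − 423.8) / 463.5 = 3.12 m.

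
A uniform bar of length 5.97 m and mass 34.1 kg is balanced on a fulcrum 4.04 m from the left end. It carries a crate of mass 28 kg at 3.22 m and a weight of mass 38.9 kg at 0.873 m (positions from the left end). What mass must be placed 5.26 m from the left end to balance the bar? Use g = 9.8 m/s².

Sum moments about the fulcrum (at 4.04 m from the left end) (the support reaction has zero arm there).
Beam weight: 34.1 × 9.8 = 334.2 N down at 2.985 m → arm 1.055 m, τ = 334.2 × 1.055 = 352.6 N·m counterclockwise.
Crate: 28 × 9.8 = 274.4 N down at 3.22 m → arm 0.82 m, τ = 274.4 × 0.82 = 225 N·m counterclockwise.
Weight: 38.9 × 9.8 = 381.2 N down at 0.873 m → arm 3.167 m, τ = 381.2 × 3.167 = 1207 N·m counterclockwise.
Net moment of known loads = 1785 N·m counterclockwise.
An unknown mass m at 5.26 m has arm 1.22 m; its moment is m·g·1.22 clockwise.
Στ = 0 ⇒ m × 9.8 × 1.22 = 1785 ⇒ m = 1785 / (9.8 × 1.22) = 149 kg.

m ≈ 149 kg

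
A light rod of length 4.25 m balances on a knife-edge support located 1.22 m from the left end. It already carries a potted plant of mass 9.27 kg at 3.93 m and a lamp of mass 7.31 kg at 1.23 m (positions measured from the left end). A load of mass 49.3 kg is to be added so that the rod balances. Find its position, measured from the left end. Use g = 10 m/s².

x ≈ 0.709 m from the left end

Choose the knife-edge support (at 1.22 m from the left end) as the axis so the support reaction has zero arm there.
Potted plant: 9.27 × 10 = 92.7 N down at 3.93 m → arm 2.71 m, τ = 92.7 × 2.71 = 251.2 N·m clockwise.
Lamp: 7.31 × 10 = 73.1 N down at 1.23 m → arm 0.01 m, τ = 73.1 × 0.01 = 0.731 N·m clockwise.
Net moment of existing loads = 251.9 N·m clockwise.
The load weighs 49.3 × 10 = 493 N and must supply an equal counterclockwise moment, so its lever arm about the knife-edge support is 251.9 / 493 = 0.511 m.
That puts it at 1.22 − 0.511 = 0.709 m from the left end.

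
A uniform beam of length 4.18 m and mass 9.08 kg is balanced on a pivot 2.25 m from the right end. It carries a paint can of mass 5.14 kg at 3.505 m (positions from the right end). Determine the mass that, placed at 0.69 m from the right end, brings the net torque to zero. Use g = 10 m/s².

Choose the pivot (at 2.25 m from the right end) as the axis so the support reaction has zero arm there.
Beam weight: 9.08 × 10 = 90.8 N down at 2.09 m → arm 0.16 m, τ = 90.8 × 0.16 = 14.53 N·m clockwise.
Paint can: 5.14 × 10 = 51.4 N down at 3.505 m → arm 1.255 m, τ = 51.4 × 1.255 = 64.51 N·m counterclockwise.
Net moment of known loads = 49.98 N·m counterclockwise.
An unknown mass m at 0.69 m has arm 1.56 m; its moment is m·g·1.56 clockwise.
Στ = 0 ⇒ m × 10 × 1.56 = 49.98 ⇒ m = 49.98 / (10 × 1.56) = 3.2 kg.

m ≈ 3.2 kg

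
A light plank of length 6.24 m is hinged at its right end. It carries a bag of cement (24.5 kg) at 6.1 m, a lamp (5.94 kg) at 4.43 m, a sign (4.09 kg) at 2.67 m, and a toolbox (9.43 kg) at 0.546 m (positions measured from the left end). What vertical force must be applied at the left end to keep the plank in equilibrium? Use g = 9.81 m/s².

F ≈ 130 N

Choose the right end as the axis so the unknown pivot reaction has zero arm there.
Bag of cement: 24.5 × 9.81 = 240.3 N down at 6.1 m → arm 0.14 m, τ = 240.3 × 0.14 = 33.64 N·m counterclockwise.
Lamp: 5.94 × 9.81 = 58.27 N down at 4.43 m → arm 1.81 m, τ = 58.27 × 1.81 = 105.5 N·m counterclockwise.
Sign: 4.09 × 9.81 = 40.12 N down at 2.67 m → arm 3.57 m, τ = 40.12 × 3.57 = 143.2 N·m counterclockwise.
Toolbox: 9.43 × 9.81 = 92.51 N down at 0.546 m → arm 5.694 m, τ = 92.51 × 5.694 = 526.8 N·m counterclockwise.
Net moment of the loads = 809.1 N·m counterclockwise.
The upward force F acts at the left end, arm 6.24 m, giving F × 6.24 clockwise.
Balancing moments: F × 6.24 = 809.1, giving F = 809.1 / 6.24 = 130 N.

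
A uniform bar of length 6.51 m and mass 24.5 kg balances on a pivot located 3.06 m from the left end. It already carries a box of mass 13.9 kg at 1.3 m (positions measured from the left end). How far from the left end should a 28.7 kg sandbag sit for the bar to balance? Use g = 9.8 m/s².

x ≈ 3.75 m from the left end

About the pivot (at 3.06 m from the left end):
Beam weight: 24.5 × 9.8 = 240.1 N down at 3.255 m → arm 0.195 m, τ = 240.1 × 0.195 = 46.82 N·m clockwise.
Box: 13.9 × 9.8 = 136.2 N down at 1.3 m → arm 1.76 m, τ = 136.2 × 1.76 = 239.7 N·m counterclockwise.
Net moment of existing loads = 192.9 N·m counterclockwise.
The sandbag weighs 28.7 × 9.8 = 281.3 N and must supply an equal clockwise moment, so its lever arm about the pivot is 192.9 / 281.3 = 0.686 m.
That puts it at 3.06 + 0.686 = 3.75 m from the left end.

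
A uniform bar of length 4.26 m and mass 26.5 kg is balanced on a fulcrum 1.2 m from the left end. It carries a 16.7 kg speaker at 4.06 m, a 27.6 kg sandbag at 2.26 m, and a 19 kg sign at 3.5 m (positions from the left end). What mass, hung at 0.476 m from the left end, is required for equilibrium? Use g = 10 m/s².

Take moments about the fulcrum (at 1.2 m from the left end).
Beam weight: 26.5 × 10 = 265 N down at 2.13 m → arm 0.93 m, τ = 265 × 0.93 = 246.5 N·m clockwise.
Speaker: 16.7 × 10 = 167 N down at 4.06 m → arm 2.86 m, τ = 167 × 2.86 = 477.6 N·m clockwise.
Sandbag: 27.6 × 10 = 276 N down at 2.26 m → arm 1.06 m, τ = 276 × 1.06 = 292.6 N·m clockwise.
Sign: 19 × 10 = 190 N down at 3.5 m → arm 2.3 m, τ = 190 × 2.3 = 437 N·m clockwise.
Net moment of known loads = 1454 N·m clockwise.
An unknown mass m at 0.476 m has arm 0.724 m; its moment is m·g·0.724 counterclockwise.
Στ = 0 ⇒ m × 10 × 0.724 = 1454 ⇒ m = 1454 / (10 × 0.724) = 201 kg.

m ≈ 201 kg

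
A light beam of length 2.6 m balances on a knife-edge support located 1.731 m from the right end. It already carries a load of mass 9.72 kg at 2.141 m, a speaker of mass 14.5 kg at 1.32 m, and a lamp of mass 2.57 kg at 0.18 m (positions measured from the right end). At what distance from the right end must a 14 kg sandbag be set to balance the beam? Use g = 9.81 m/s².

x ≈ 2.16 m from the right end

Choose the knife-edge support (at 1.731 m from the right end) as the axis so the support reaction has zero arm there.
Load: 9.72 × 9.81 = 95.35 N down at 2.141 m → arm 0.41 m, τ = 95.35 × 0.41 = 39.09 N·m counterclockwise.
Speaker: 14.5 × 9.81 = 142.2 N down at 1.32 m → arm 0.411 m, τ = 142.2 × 0.411 = 58.44 N·m clockwise.
Lamp: 2.57 × 9.81 = 25.21 N down at 0.18 m → arm 1.551 m, τ = 25.21 × 1.551 = 39.1 N·m clockwise.
Net moment of existing loads = 58.45 N·m clockwise.
The sandbag weighs 14 × 9.81 = 137.3 N and must supply an equal counterclockwise moment, so its lever arm about the knife-edge support is 58.45 / 137.3 = 0.426 m.
That puts it at 1.731 + 0.426 = 2.16 m from the right end.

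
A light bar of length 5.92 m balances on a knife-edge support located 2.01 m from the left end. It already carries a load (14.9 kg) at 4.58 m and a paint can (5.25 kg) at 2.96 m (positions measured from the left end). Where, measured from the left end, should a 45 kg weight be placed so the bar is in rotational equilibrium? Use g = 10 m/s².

Choose the knife-edge support (at 2.01 m from the left end) as the axis so the support reaction has zero arm there.
Load: 14.9 × 10 = 149 N down at 4.58 m → arm 2.57 m, τ = 149 × 2.57 = 382.9 N·m clockwise.
Paint can: 5.25 × 10 = 52.5 N down at 2.96 m → arm 0.95 m, τ = 52.5 × 0.95 = 49.88 N·m clockwise.
Net moment of existing loads = 432.8 N·m clockwise.
The weight weighs 45 × 10 = 450 N and must supply an equal counterclockwise moment, so its lever arm about the knife-edge support is 432.8 / 450 = 0.962 m.
That puts it at 2.01 − 0.962 = 1.05 m from the left end.

x ≈ 1.05 m from the left end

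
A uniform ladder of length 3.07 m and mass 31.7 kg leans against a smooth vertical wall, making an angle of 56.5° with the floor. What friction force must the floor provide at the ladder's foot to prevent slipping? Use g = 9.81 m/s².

f ≈ 103 N

Sum moments about the foot of the ladder (the floor normal and friction both act there and drop out).
Ladder weight 31.7×9.81 = 311 N acts at 1.535 m along the ladder; its horizontal arm is 1.535·cos56.5° = 0.8472 m → τ = 263.5 N·m clockwise.
Wall normal N acts horizontally at the top; its moment arm is the height L sinθ = 3.07·sin56.5° = 2.56 m, counterclockwise.
Setting net torque to zero: N × 2.56 = 263.5 → N = 103 N.
ΣFx = 0: friction at the foot balances the wall's push, so f = N_wall = 103 N.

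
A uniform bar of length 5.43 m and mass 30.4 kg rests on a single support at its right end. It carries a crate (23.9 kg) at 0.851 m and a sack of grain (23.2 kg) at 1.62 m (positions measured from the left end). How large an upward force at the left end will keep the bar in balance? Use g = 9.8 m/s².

Take moments about the right end.
Beam weight: 30.4 × 9.8 = 297.9 N down at 2.715 m → arm 2.715 m, τ = 297.9 × 2.715 = 808.8 N·m counterclockwise.
Crate: 23.9 × 9.8 = 234.2 N down at 0.851 m → arm 4.579 m, τ = 234.2 × 4.579 = 1072 N·m counterclockwise.
Sack of grain: 23.2 × 9.8 = 227.4 N down at 1.62 m → arm 3.81 m, τ = 227.4 × 3.81 = 866.4 N·m counterclockwise.
Net moment of the loads = 2747 N·m counterclockwise.
The upward force F acts at the left end, arm 5.43 m, giving F × 5.43 clockwise.
Στ = 0 ⇒ F × 5.43 = 2747 ⇒ F = 2747 / 5.43 = 506 N.

F ≈ 506 N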